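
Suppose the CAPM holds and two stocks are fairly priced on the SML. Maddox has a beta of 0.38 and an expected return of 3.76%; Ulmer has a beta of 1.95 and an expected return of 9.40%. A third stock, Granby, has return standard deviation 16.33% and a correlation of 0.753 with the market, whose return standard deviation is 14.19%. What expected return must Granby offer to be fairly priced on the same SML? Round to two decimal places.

5.51%

MRP = (9.40% − 3.76%) / (1.95 − 0.38) = 3.5924%
R_f = 3.76% − 0.38 × 3.5924% = 2.3949%
β_Granby = ρ·σ_i/σ_m = 0.753 × 16.33 / 14.19 = 0.8666
E(R_Granby) = R_f + β × MRP = 2.3949% + 0.8666 × 3.5924% = 5.51%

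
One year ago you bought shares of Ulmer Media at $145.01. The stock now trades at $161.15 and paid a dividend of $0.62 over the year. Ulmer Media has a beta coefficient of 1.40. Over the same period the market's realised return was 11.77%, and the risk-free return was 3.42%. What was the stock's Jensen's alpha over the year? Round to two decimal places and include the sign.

Realised HPR = (P1 + D1 − P0) / P0 = (161.15 + 0.62 − 145.01) / 145.01 = 16.76 / 145.01 = 11.5578%
MRP = 11.77% − 3.42% = 8.35%
CAPM required = R_f + β·MRP = 3.42% + 1.40 × 8.35% = 15.1100%
α = realised − required = 11.5578% − 15.1100% = -3.55%

-3.55%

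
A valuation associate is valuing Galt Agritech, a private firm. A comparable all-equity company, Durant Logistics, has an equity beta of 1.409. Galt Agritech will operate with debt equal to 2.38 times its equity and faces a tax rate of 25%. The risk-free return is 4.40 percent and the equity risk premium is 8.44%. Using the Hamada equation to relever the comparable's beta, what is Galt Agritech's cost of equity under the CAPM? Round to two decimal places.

β_L = β_U × [1 + (1 − t)(D/E)] = 1.409 × [1 + (1 − 0.25) × 2.38]
    = 1.409 × [1 + 0.75 × 2.38] = 1.409 × 2.7850 = 3.9241
E(R) = R_f + β_L × MRP = 4.40% + 3.9241 × 8.44% = 37.52%

37.52%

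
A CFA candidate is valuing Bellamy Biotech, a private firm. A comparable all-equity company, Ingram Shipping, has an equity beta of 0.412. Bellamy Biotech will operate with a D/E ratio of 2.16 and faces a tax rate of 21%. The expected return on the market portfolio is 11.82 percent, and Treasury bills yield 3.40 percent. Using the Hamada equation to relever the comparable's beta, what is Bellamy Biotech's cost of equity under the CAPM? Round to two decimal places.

β_L = β_U × [1 + (1 − t)(D/E)] = 0.412 × [1 + (1 − 0.21) × 2.16]
    = 0.412 × [1 + 0.79 × 2.16] = 0.412 × 2.7064 = 1.1150
MRP = 11.82% − 3.40% = 8.42%
E(R) = R_f + β_L × MRP = 3.40% + 1.1150 × 8.42% = 12.79%

12.79%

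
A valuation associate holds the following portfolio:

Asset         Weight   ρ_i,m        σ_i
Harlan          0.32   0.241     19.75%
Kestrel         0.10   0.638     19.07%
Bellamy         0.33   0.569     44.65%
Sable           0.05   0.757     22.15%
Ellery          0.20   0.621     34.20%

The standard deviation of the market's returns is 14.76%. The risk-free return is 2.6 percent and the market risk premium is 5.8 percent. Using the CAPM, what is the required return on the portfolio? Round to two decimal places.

β_Harlan = 0.241 × 19.75% / 14.76% = 0.3225
β_Kestrel = 0.638 × 19.07% / 14.76% = 0.8243
β_Bellamy = 0.569 × 44.65% / 14.76% = 1.7213
β_Sable = 0.757 × 22.15% / 14.76% = 1.1360
β_Ellery = 0.621 × 34.20% / 14.76% = 1.4389
β_P = Σ w_i β_i = 0.32×0.3225 + 0.10×0.8243 + 0.33×1.7213 + 0.05×1.1360 + 0.20×1.4389 = 1.0982
E(R_P) = R_f + β_P × MRP = 2.6% + 1.0982 × 5.8% = 8.97%

8.97%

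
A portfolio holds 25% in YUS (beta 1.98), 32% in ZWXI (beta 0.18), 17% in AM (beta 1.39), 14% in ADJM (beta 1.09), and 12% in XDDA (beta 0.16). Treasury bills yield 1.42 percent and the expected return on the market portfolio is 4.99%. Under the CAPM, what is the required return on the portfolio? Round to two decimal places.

4.85%

β_P = Σ w_i β_i = 0.25×1.98 + 0.32×0.18 + 0.17×1.39 + 0.14×1.09 + 0.12×0.16 = 0.9607
MRP = 4.99% − 1.42% = 3.57%
E(R_P) = R_f + β_P × MRP = 1.42% + 0.9607 × 3.57% = 4.85%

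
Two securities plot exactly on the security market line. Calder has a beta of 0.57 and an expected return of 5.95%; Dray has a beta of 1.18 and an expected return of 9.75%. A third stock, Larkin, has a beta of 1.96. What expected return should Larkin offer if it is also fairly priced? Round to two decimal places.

14.61%

MRP (SML slope) = (9.75% − 5.95%) / (1.18 − 0.57) = 3.80% / 0.61 = 6.2295%
R_f (intercept) = 5.95% − 0.57 × 6.2295% = 2.3992%
E(R_Larkin) = R_f + β × MRP = 2.3992% + 1.96 × 6.2295% = 14.61%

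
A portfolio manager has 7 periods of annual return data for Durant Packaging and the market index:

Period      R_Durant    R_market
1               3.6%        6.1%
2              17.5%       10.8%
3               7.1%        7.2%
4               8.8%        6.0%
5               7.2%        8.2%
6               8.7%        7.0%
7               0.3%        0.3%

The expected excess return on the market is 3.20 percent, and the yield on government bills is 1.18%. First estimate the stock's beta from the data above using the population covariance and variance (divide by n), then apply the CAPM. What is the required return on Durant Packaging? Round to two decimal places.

5.82%

Mean R_i = (3.6 + 17.5 + 7.1 + 8.8 + 7.2 + 8.7 + 0.3) / 7 = 7.6000%
Mean R_m = (6.1 + 10.8 + 7.2 + 6.0 + 8.2 + 7.0 + 0.3) / 7 = 6.5143%
Σ(R_i − R̄_i)(R_m − R̄_m) = 88.3500  ⇒  Cov = 88.3500 / 7 = 12.6214
Σ(R_m − R̄_m)² = 60.9686  ⇒  Var(R_m) = 60.9686 / 7 = 8.7098
β = Cov / Var(R_m) = 12.6214 / 8.7098 = 1.4491
E(R) = R_f + β × MRP = 1.18% + 1.4491 × 3.20% = 5.82%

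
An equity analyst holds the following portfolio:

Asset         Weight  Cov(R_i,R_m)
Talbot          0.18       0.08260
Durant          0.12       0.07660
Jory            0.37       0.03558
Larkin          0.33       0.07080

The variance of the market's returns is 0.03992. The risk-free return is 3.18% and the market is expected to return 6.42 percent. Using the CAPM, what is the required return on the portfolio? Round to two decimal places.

β_Talbot = 0.08260 / 0.03992 = 2.0691
β_Durant = 0.07660 / 0.03992 = 1.9188
β_Jory = 0.03558 / 0.03992 = 0.8913
β_Larkin = 0.07080 / 0.03992 = 1.7735
β_P = Σ w_i β_i = 0.18×2.0691 + 0.12×1.9188 + 0.37×0.8913 + 0.33×1.7735 = 1.5177
MRP = 6.42% − 3.18% = 3.24%
E(R_P) = R_f + β_P × MRP = 3.18% + 1.5177 × 3.24% = 8.10%

8.10%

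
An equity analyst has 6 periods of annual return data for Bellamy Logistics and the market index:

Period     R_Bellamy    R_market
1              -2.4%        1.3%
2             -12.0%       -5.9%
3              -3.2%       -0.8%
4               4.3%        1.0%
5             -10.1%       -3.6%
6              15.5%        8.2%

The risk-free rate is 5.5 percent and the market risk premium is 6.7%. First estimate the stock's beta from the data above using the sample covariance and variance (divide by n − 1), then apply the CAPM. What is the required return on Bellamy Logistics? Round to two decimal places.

18.99%

Mean R_i = (-2.4 − 12.0 − 3.2 + 4.3 − 10.1 + 15.5) / 6 = -1.3167%
Mean R_m = (1.3 − 5.9 − 0.8 + 1.0 − 3.6 + 8.2) / 6 = 0.0333%
Σ(R_i − R̄_i)(R_m − R̄_m) = 238.2633  ⇒  Cov = 238.2633 / 5 = 47.6527
Σ(R_m − R̄_m)² = 118.3333  ⇒  Var(R_m) = 118.3333 / 5 = 23.6667
β = Cov / Var(R_m) = 47.6527 / 23.6667 = 2.0135
E(R) = R_f + β × MRP = 5.5% + 2.0135 × 6.7% = 18.99%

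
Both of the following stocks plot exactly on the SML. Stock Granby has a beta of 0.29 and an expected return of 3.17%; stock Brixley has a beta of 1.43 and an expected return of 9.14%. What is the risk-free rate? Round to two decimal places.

1.65%

Both satisfy E(R) = R_f + β·MRP, so the slope of the SML is
MRP = (9.14% − 3.17%) / (1.43 − 0.29) = 5.97% / 1.14 = 5.2368%
R_f = E(R_Granby) − β_Granby·MRP = 3.17% − 0.29 × 5.2368% = 1.6513%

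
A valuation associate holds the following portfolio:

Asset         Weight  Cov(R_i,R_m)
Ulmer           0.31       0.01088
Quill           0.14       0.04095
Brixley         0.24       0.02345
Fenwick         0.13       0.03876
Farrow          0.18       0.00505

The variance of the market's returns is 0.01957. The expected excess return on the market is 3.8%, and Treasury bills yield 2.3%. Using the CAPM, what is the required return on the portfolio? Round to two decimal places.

6.32%

β_Ulmer = 0.01088 / 0.01957 = 0.5560
β_Quill = 0.04095 / 0.01957 = 2.0925
β_Brixley = 0.02345 / 0.01957 = 1.1983
β_Fenwick = 0.03876 / 0.01957 = 1.9806
β_Farrow = 0.00505 / 0.01957 = 0.2580
β_P = Σ w_i β_i = 0.31×0.5560 + 0.14×2.0925 + 0.24×1.1983 + 0.13×1.9806 + 0.18×0.2580 = 1.0568
E(R_P) = R_f + β_P × MRP = 2.3% + 1.0568 × 3.8% = 6.32%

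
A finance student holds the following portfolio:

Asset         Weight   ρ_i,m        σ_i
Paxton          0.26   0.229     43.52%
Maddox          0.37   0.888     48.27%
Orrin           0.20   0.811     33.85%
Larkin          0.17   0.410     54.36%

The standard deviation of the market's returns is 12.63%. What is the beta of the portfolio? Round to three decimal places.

2.196

β_Paxton = 0.229 × 43.52% / 12.63% = 0.7891
β_Maddox = 0.888 × 48.27% / 12.63% = 3.3938
β_Orrin = 0.811 × 33.85% / 12.63% = 2.1736
β_Larkin = 0.410 × 54.36% / 12.63% = 1.7647
β_P = Σ w_i β_i = 0.26×0.7891 + 0.37×3.3938 + 0.20×2.1736 + 0.17×1.7647 = 2.1956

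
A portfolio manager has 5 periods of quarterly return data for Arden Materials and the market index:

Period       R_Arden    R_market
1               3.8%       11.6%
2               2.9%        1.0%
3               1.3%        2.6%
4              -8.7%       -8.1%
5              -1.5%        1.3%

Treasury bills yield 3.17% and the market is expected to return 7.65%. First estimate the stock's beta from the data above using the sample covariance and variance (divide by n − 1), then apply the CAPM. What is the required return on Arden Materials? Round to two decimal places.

5.98%

Mean R_i = (3.8 + 2.9 + 1.3 − 8.7 − 1.5) / 5 = -0.4400%
Mean R_m = (11.6 + 1.0 + 2.6 − 8.1 + 1.3) / 5 = 1.6800%
Σ(R_i − R̄_i)(R_m − R̄_m) = 122.5760  ⇒  Cov = 122.5760 / 4 = 30.6440
Σ(R_m − R̄_m)² = 195.5080  ⇒  Var(R_m) = 195.5080 / 4 = 48.8770
β = Cov / Var(R_m) = 30.6440 / 48.8770 = 0.6270
MRP = 7.65% − 3.17% = 4.48%
E(R) = R_f + β × MRP = 3.17% + 0.6270 × 4.48% = 5.98%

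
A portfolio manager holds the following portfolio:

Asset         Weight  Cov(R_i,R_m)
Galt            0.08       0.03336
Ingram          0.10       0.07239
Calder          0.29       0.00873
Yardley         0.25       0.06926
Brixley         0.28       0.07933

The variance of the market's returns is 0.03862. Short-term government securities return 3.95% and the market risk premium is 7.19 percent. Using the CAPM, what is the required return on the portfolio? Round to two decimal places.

β_Galt = 0.03336 / 0.03862 = 0.8638
β_Ingram = 0.07239 / 0.03862 = 1.8744
β_Calder = 0.00873 / 0.03862 = 0.2260
β_Yardley = 0.06926 / 0.03862 = 1.7934
β_Brixley = 0.07933 / 0.03862 = 2.0541
β_P = Σ w_i β_i = 0.08×0.8638 + 0.10×1.8744 + 0.29×0.2260 + 0.25×1.7934 + 0.28×2.0541 = 1.3456
E(R_P) = R_f + β_P × MRP = 3.95% + 1.3456 × 7.19% = 13.62%

13.62%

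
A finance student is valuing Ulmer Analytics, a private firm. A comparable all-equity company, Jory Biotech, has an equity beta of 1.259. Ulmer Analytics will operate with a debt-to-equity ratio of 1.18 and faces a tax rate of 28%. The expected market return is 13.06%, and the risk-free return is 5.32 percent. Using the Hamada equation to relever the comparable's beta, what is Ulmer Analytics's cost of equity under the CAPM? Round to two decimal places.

23.34%

β_L = β_U × [1 + (1 − t)(D/E)] = 1.259 × [1 + (1 − 0.28) × 1.18]
    = 1.259 × [1 + 0.72 × 1.18] = 1.259 × 1.8496 = 2.3286
MRP = 13.06% − 5.32% = 7.74%
E(R) = R_f + β_L × MRP = 5.32% + 2.3286 × 7.74% = 23.34%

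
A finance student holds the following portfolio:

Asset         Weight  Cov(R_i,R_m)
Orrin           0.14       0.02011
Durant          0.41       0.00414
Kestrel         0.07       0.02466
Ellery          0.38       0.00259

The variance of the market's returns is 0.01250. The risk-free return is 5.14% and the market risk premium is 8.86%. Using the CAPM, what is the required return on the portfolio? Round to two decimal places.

10.26%

β_Orrin = 0.02011 / 0.01250 = 1.6088
β_Durant = 0.00414 / 0.01250 = 0.3312
β_Kestrel = 0.02466 / 0.01250 = 1.9728
β_Ellery = 0.00259 / 0.01250 = 0.2072
β_P = Σ w_i β_i = 0.14×1.6088 + 0.41×0.3312 + 0.07×1.9728 + 0.38×0.2072 = 0.5779
E(R_P) = R_f + β_P × MRP = 5.14% + 0.5779 × 8.86% = 10.26%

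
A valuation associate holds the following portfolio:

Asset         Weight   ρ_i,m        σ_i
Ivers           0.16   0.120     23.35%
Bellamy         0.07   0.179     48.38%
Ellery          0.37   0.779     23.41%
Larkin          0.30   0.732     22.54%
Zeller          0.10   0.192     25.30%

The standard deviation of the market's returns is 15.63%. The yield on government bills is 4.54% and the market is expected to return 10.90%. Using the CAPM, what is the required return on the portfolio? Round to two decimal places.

β_Ivers = 0.120 × 23.35% / 15.63% = 0.1793
β_Bellamy = 0.179 × 48.38% / 15.63% = 0.5541
β_Ellery = 0.779 × 23.41% / 15.63% = 1.1668
β_Larkin = 0.732 × 22.54% / 15.63% = 1.0556
β_Zeller = 0.192 × 25.30% / 15.63% = 0.3108
β_P = Σ w_i β_i = 0.16×0.1793 + 0.07×0.5541 + 0.37×1.1668 + 0.30×1.0556 + 0.10×0.3108 = 0.8470
MRP = 10.90% − 4.54% = 6.36%
E(R_P) = R_f + β_P × MRP = 4.54% + 0.8470 × 6.36% = 9.93%

9.93%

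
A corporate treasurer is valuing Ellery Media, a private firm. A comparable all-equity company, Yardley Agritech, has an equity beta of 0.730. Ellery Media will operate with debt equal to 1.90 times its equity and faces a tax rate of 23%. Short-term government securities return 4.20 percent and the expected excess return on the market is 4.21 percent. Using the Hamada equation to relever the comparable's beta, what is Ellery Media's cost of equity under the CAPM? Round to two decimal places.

11.77%

β_L = β_U × [1 + (1 − t)(D/E)] = 0.730 × [1 + (1 − 0.23) × 1.90]
    = 0.730 × [1 + 0.77 × 1.90] = 0.730 × 2.4630 = 1.7980
E(R) = R_f + β_L × MRP = 4.20% + 1.7980 × 4.21% = 11.77%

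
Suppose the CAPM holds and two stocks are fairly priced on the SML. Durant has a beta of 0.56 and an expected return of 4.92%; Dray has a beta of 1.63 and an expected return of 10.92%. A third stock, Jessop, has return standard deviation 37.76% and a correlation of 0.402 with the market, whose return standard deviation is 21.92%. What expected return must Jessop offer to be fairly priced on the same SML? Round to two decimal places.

MRP = (10.92% − 4.92%) / (1.63 − 0.56) = 5.6075%
R_f = 4.92% − 0.56 × 5.6075% = 1.7798%
β_Jessop = ρ·σ_i/σ_m = 0.402 × 37.76 / 21.92 = 0.6925
E(R_Jessop) = R_f + β × MRP = 1.7798% + 0.6925 × 5.6075% = 5.66%

5.66%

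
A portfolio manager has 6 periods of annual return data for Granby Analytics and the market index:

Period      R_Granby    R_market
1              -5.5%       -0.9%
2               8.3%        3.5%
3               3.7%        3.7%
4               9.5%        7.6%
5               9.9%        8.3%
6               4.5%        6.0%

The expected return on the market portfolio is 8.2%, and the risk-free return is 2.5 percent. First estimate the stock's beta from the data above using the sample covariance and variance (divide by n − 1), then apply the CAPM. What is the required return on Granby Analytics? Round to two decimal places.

11.14%

Mean R_i = (-5.5 + 8.3 + 3.7 + 9.5 + 9.9 + 4.5) / 6 = 5.0667%
Mean R_m = (-0.9 + 3.5 + 3.7 + 7.6 + 8.3 + 6.0) / 6 = 4.7000%
Σ(R_i − R̄_i)(R_m − R̄_m) = 86.1800  ⇒  Cov = 86.1800 / 5 = 17.2360
Σ(R_m − R̄_m)² = 56.8600  ⇒  Var(R_m) = 56.8600 / 5 = 11.3720
β = Cov / Var(R_m) = 17.2360 / 11.3720 = 1.5157
MRP = 8.2% − 2.5% = 5.70%
E(R) = R_f + β × MRP = 2.5% + 1.5157 × 5.7% = 11.14%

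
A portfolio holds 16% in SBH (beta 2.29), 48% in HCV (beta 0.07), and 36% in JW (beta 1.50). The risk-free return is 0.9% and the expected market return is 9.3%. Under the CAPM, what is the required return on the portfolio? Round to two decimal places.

8.80%

β_P = Σ w_i β_i = 0.16×2.29 + 0.48×0.07 + 0.36×1.50 = 0.9400
MRP = 9.3% − 0.9% = 8.40%
E(R_P) = R_f + β_P × MRP = 0.9% + 0.9400 × 8.4% = 8.80%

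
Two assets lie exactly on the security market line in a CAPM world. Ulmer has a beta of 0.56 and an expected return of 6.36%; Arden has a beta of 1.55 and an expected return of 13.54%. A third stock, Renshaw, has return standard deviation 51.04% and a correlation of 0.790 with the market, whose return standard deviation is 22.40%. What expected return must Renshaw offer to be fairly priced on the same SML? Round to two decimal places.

15.35%

MRP = (13.54% − 6.36%) / (1.55 − 0.56) = 7.2525%
R_f = 6.36% − 0.56 × 7.2525% = 2.2986%
β_Renshaw = ρ·σ_i/σ_m = 0.790 × 51.04 / 22.40 = 1.8001
E(R_Renshaw) = R_f + β × MRP = 2.2986% + 1.8001 × 7.2525% = 15.35%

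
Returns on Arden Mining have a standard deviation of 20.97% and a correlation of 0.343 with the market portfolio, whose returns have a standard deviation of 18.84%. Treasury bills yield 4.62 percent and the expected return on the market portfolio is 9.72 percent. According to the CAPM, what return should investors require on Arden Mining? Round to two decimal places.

6.57%

β = ρ × σ_i / σ_m = 0.343 × 20.97% / 18.84% = 0.3818
MRP = 9.72% − 4.62% = 5.10%
E(R) = 4.62% + 0.3818 × 5.10% = 6.57%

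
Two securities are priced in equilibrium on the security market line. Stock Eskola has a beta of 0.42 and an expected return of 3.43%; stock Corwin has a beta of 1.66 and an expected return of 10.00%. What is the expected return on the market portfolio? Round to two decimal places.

6.50%

Both satisfy E(R) = R_f + β·MRP, so the slope of the SML is
MRP = (10.00% − 3.43%) / (1.66 − 0.42) = 6.57% / 1.24 = 5.2984%
R_f = E(R_Eskola) − β_Eskola·MRP = 3.43% − 0.42 × 5.2984% = 1.2047%
E(R_m) = R_f + MRP = 1.2047% + 5.2984% = 6.50%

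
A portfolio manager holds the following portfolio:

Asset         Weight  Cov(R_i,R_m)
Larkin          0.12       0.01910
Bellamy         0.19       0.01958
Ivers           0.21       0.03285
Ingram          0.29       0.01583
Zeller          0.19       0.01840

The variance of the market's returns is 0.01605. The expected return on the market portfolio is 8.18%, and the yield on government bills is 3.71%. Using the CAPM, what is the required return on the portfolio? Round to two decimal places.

β_Larkin = 0.01910 / 0.01605 = 1.1900
β_Bellamy = 0.01958 / 0.01605 = 1.2199
β_Ivers = 0.03285 / 0.01605 = 2.0467
β_Ingram = 0.01583 / 0.01605 = 0.9863
β_Zeller = 0.01840 / 0.01605 = 1.1464
β_P = Σ w_i β_i = 0.12×1.1900 + 0.19×1.2199 + 0.21×2.0467 + 0.29×0.9863 + 0.19×1.1464 = 1.3082
MRP = 8.18% − 3.71% = 4.47%
E(R_P) = R_f + β_P × MRP = 3.71% + 1.3082 × 4.47% = 9.56%

9.56%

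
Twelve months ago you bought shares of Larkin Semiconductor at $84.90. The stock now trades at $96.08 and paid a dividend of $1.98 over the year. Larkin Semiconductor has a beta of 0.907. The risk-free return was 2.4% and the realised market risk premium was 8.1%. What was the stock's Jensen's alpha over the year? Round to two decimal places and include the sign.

+5.75%

Realised HPR = (P1 + D1 − P0) / P0 = (96.08 + 1.98 − 84.90) / 84.90 = 13.16 / 84.90 = 15.5006%
CAPM required = R_f + β·MRP = 2.4% + 0.907 × 8.1% = 9.7467%
α = realised − required = 15.5006% − 9.7467% = +5.75%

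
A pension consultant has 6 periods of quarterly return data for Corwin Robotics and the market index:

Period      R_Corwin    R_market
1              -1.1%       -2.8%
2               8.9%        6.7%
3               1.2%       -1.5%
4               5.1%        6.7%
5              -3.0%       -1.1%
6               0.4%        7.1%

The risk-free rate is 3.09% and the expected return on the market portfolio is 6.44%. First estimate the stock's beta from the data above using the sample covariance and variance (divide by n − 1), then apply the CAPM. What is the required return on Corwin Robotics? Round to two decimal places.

Mean R_i = (-1.1 + 8.9 + 1.2 + 5.1 − 3.0 + 0.4) / 6 = 1.9167%
Mean R_m = (-2.8 + 6.7 − 1.5 + 6.7 − 1.1 + 7.1) / 6 = 2.5167%
Σ(R_i − R̄_i)(R_m − R̄_m) = 72.2783  ⇒  Cov = 72.2783 / 5 = 14.4557
Σ(R_m − R̄_m)² = 113.4883  ⇒  Var(R_m) = 113.4883 / 5 = 22.6977
β = Cov / Var(R_m) = 14.4557 / 22.6977 = 0.6369
MRP = 6.44% − 3.09% = 3.35%
E(R) = R_f + β × MRP = 3.09% + 0.6369 × 3.35% = 5.22%

5.22%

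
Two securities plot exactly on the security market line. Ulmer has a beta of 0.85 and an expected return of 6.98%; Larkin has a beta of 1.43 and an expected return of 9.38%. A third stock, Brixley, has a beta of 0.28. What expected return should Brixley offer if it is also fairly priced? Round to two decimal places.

4.62%

MRP (SML slope) = (9.38% − 6.98%) / (1.43 − 0.85) = 2.40% / 0.58 = 4.1379%
R_f (intercept) = 6.98% − 0.85 × 4.1379% = 3.4628%
E(R_Brixley) = R_f + β × MRP = 3.4628% + 0.28 × 4.1379% = 4.62%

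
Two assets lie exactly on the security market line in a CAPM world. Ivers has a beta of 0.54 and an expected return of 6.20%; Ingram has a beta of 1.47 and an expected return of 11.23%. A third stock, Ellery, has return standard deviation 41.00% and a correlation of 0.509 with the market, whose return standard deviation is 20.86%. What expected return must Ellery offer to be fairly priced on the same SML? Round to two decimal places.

MRP = (11.23% − 6.20%) / (1.47 − 0.54) = 5.4086%
R_f = 6.20% − 0.54 × 5.4086% = 3.2794%
β_Ellery = ρ·σ_i/σ_m = 0.509 × 41.00 / 20.86 = 1.0004
E(R_Ellery) = R_f + β × MRP = 3.2794% + 1.0004 × 5.4086% = 8.69%

8.69%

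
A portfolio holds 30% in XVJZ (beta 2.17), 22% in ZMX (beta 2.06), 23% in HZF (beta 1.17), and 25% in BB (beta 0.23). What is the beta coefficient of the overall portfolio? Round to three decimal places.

1.431

β_P = Σ w_i β_i = 0.30×2.17 + 0.22×2.06 + 0.23×1.17 + 0.25×0.23 = 1.4308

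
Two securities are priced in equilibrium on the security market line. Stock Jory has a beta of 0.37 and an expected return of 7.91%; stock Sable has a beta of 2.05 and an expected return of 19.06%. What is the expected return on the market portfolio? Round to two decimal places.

Both satisfy E(R) = R_f + β·MRP, so the slope of the SML is
MRP = (19.06% − 7.91%) / (2.05 − 0.37) = 11.15% / 1.68 = 6.6369%
R_f = E(R_Jory) − β_Jory·MRP = 7.91% − 0.37 × 6.6369% = 5.4543%
E(R_m) = R_f + MRP = 5.4543% + 6.6369% = 12.09%

12.09%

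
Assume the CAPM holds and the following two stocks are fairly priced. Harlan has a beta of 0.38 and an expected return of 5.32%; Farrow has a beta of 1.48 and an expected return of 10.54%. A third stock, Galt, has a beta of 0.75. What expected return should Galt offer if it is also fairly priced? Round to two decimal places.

MRP (SML slope) = (10.54% − 5.32%) / (1.48 − 0.38) = 5.22% / 1.10 = 4.7455%
R_f (intercept) = 5.32% − 0.38 × 4.7455% = 3.5167%
E(R_Galt) = R_f + β × MRP = 3.5167% + 0.75 × 4.7455% = 7.08%

7.08%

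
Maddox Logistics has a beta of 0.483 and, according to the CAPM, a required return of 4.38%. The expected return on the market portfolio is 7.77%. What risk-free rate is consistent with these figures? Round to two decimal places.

1.21%

E(R) = R_f + β(E(R_m) − R_f) = R_f(1 − β) + β·E(R_m)
4.38% = R_f × (1 − 0.483) + 0.483 × 7.77%
4.38% = R_f × 0.517 + 3.75291%
R_f = (4.38% − 3.75291%) / 0.517 = 1.21%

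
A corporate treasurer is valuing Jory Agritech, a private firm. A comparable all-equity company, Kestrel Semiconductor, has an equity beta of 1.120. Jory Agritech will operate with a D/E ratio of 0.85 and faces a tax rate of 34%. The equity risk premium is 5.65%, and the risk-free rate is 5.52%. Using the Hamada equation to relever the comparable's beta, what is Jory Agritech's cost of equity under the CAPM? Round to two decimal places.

15.40%

β_L = β_U × [1 + (1 − t)(D/E)] = 1.120 × [1 + (1 − 0.34) × 0.85]
    = 1.120 × [1 + 0.66 × 0.85] = 1.120 × 1.5610 = 1.7483
E(R) = R_f + β_L × MRP = 5.52% + 1.7483 × 5.65% = 15.40%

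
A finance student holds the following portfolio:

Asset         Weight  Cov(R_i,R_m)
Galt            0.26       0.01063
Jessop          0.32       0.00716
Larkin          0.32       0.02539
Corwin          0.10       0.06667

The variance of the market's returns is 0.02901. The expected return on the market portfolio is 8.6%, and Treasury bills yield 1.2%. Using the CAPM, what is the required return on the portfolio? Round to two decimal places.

6.26%

β_Galt = 0.01063 / 0.02901 = 0.3664
β_Jessop = 0.00716 / 0.02901 = 0.2468
β_Larkin = 0.02539 / 0.02901 = 0.8752
β_Corwin = 0.06667 / 0.02901 = 2.2982
β_P = Σ w_i β_i = 0.26×0.3664 + 0.32×0.2468 + 0.32×0.8752 + 0.10×2.2982 = 0.6841
MRP = 8.6% − 1.2% = 7.40%
E(R_P) = R_f + β_P × MRP = 1.2% + 0.6841 × 7.4% = 6.26%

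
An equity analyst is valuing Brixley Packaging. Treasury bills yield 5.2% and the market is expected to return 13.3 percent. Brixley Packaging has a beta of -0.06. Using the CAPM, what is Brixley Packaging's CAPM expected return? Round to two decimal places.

Market risk premium = E(R_m) − R_f = 13.3% − 5.2% = 8.10%
E(R) = R_f + β × MRP = 5.2% + -0.06 × 8.1% = 4.71%

4.71%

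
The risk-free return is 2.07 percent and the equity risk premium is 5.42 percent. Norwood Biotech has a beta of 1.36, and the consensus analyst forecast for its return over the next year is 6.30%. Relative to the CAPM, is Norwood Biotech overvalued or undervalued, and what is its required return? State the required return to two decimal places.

Overvalued; required return 9.44%

Required return = R_f + β·MRP = 2.07% + 1.36 × 5.42% = 9.44%
Forecast 6.30% < required 9.44% → the stock plots below the SML → overvalued.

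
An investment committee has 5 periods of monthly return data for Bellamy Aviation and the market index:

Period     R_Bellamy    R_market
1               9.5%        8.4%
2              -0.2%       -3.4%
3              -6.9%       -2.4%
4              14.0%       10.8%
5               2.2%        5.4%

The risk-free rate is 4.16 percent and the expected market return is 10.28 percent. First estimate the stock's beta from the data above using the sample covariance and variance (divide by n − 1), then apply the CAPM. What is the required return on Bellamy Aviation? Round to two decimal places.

Mean R_i = (9.5 − 0.2 − 6.9 + 14.0 + 2.2) / 5 = 3.7200%
Mean R_m = (8.4 − 3.4 − 2.4 + 10.8 + 5.4) / 5 = 3.7600%
Σ(R_i − R̄_i)(R_m − R̄_m) = 190.1840  ⇒  Cov = 190.1840 / 4 = 47.5460
Σ(R_m − R̄_m)² = 162.9920  ⇒  Var(R_m) = 162.9920 / 4 = 40.7480
β = Cov / Var(R_m) = 47.5460 / 40.7480 = 1.1668
MRP = 10.28% − 4.16% = 6.12%
E(R) = R_f + β × MRP = 4.16% + 1.1668 × 6.12% = 11.30%

11.30%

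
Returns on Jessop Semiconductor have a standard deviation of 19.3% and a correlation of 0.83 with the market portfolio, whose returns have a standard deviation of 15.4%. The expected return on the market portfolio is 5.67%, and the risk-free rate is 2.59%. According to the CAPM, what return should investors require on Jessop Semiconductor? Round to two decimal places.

5.79%

β = ρ × σ_i / σ_m = 0.83 × 19.3% / 15.4% = 1.0402
MRP = 5.67% − 2.59% = 3.08%
E(R) = 2.59% + 1.0402 × 3.08% = 5.79%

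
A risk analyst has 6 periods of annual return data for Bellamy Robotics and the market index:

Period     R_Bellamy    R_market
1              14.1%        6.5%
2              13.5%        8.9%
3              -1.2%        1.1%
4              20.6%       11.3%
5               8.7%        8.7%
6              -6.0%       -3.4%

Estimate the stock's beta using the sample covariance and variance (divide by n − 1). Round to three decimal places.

Mean R_i = (14.1 + 13.5 − 1.2 + 20.6 + 8.7 − 6.0) / 6 = 8.2833%
Mean R_m = (6.5 + 8.9 + 1.1 + 11.3 + 8.7 − 3.4) / 6 = 5.5167%
Σ(R_i − R̄_i)(R_m − R̄_m) = 265.1717  ⇒  Cov = 265.1717 / 5 = 53.0343
Σ(R_m − R̄_m)² = 155.0083  ⇒  Var(R_m) = 155.0083 / 5 = 31.0017
β = Cov / Var(R_m) = 53.0343 / 31.0017 = 1.7107

1.711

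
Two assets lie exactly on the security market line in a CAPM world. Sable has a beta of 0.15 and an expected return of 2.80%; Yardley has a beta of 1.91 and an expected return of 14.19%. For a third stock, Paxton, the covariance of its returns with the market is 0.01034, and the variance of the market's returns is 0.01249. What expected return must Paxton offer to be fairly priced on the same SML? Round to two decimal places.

MRP = (14.19% − 2.80%) / (1.91 − 0.15) = 6.4716%
R_f = 2.80% − 0.15 × 6.4716% = 1.8293%
β_Paxton = Cov / Var(R_m) = 0.01034 / 0.01249 = 0.8279
E(R_Paxton) = R_f + β × MRP = 1.8293% + 0.8279 × 6.4716% = 7.19%

7.19%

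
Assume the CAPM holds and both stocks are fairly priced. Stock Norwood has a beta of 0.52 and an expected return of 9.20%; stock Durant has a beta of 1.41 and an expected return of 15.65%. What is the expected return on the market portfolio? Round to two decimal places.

Both satisfy E(R) = R_f + β·MRP, so the slope of the SML is
MRP = (15.65% − 9.20%) / (1.41 − 0.52) = 6.45% / 0.89 = 7.2472%
R_f = E(R_Norwood) − β_Norwood·MRP = 9.20% − 0.52 × 7.2472% = 5.4315%
E(R_m) = R_f + MRP = 5.4315% + 7.2472% = 12.68%

12.68%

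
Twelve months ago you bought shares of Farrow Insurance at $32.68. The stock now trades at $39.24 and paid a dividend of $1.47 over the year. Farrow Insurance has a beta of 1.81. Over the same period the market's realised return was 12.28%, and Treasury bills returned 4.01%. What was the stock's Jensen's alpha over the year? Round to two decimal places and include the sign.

+5.59%

Realised HPR = (P1 + D1 − P0) / P0 = (39.24 + 1.47 − 32.68) / 32.68 = 8.03 / 32.68 = 24.5716%
MRP = 12.28% − 4.01% = 8.27%
CAPM required = R_f + β·MRP = 4.01% + 1.81 × 8.27% = 18.9787%
α = realised − required = 24.5716% − 18.9787% = +5.59%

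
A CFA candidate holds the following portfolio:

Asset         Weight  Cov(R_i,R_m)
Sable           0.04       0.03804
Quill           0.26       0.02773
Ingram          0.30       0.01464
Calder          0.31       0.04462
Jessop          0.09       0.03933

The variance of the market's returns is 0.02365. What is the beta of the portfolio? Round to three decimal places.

β_Sable = 0.03804 / 0.02365 = 1.6085
β_Quill = 0.02773 / 0.02365 = 1.1725
β_Ingram = 0.01464 / 0.02365 = 0.6190
β_Calder = 0.04462 / 0.02365 = 1.8867
β_Jessop = 0.03933 / 0.02365 = 1.6630
β_P = Σ w_i β_i = 0.04×1.6085 + 0.26×1.1725 + 0.30×0.6190 + 0.31×1.8867 + 0.09×1.6630 = 1.2894

1.289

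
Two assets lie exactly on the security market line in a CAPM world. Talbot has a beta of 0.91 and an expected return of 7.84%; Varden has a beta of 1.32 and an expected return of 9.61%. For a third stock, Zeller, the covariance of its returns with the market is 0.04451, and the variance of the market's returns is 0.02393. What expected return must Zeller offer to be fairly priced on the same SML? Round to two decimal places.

11.94%

MRP = (9.61% − 7.84%) / (1.32 − 0.91) = 4.3171%
R_f = 7.84% − 0.91 × 4.3171% = 3.9114%
β_Zeller = Cov / Var(R_m) = 0.04451 / 0.02393 = 1.8600
E(R_Zeller) = R_f + β × MRP = 3.9114% + 1.8600 × 4.3171% = 11.94%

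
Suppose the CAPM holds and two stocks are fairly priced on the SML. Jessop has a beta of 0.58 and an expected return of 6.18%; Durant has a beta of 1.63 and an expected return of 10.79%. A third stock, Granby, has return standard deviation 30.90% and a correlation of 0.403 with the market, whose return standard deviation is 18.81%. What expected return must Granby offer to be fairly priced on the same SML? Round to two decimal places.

6.54%

MRP = (10.79% − 6.18%) / (1.63 − 0.58) = 4.3905%
R_f = 6.18% − 0.58 × 4.3905% = 3.6335%
β_Granby = ρ·σ_i/σ_m = 0.403 × 30.90 / 18.81 = 0.6620
E(R_Granby) = R_f + β × MRP = 3.6335% + 0.6620 × 4.3905% = 6.54%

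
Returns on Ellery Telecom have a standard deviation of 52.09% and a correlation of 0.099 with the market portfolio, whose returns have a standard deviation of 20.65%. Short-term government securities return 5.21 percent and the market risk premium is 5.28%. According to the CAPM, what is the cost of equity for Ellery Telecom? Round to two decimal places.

β = ρ × σ_i / σ_m = 0.099 × 52.09% / 20.65% = 0.2497
E(R) = 5.21% + 0.2497 × 5.28% = 6.53%

6.53%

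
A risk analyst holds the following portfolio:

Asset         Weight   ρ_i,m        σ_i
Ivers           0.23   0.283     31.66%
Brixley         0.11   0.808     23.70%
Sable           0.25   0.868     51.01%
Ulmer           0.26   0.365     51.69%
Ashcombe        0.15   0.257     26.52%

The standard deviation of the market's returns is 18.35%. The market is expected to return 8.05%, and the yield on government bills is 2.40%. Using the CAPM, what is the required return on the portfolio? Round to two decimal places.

8.92%

β_Ivers = 0.283 × 31.66% / 18.35% = 0.4883
β_Brixley = 0.808 × 23.70% / 18.35% = 1.0436
β_Sable = 0.868 × 51.01% / 18.35% = 2.4129
β_Ulmer = 0.365 × 51.69% / 18.35% = 1.0282
β_Ashcombe = 0.257 × 26.52% / 18.35% = 0.3714
β_P = Σ w_i β_i = 0.23×0.4883 + 0.11×1.0436 + 0.25×2.4129 + 0.26×1.0282 + 0.15×0.3714 = 1.1534
MRP = 8.05% − 2.40% = 5.65%
E(R_P) = R_f + β_P × MRP = 2.40% + 1.1534 × 5.65% = 8.92%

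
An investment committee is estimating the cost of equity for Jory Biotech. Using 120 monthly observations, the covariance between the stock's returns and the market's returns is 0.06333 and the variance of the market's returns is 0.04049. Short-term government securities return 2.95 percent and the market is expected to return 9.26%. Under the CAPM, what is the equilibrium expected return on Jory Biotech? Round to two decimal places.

12.82%

β = Cov(R_i, R_m) / Var(R_m) = 0.06333 / 0.04049 = 1.5641
MRP = 9.26% − 2.95% = 6.31%
E(R) = R_f + β × MRP = 2.95% + 1.5641 × 6.31% = 12.82%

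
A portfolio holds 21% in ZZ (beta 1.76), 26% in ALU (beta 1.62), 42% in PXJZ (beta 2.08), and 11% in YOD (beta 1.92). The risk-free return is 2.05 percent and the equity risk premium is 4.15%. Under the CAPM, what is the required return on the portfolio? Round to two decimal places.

β_P = Σ w_i β_i = 0.21×1.76 + 0.26×1.62 + 0.42×2.08 + 0.11×1.92 = 1.8756
E(R_P) = R_f + β_P × MRP = 2.05% + 1.8756 × 4.15% = 9.83%

9.83%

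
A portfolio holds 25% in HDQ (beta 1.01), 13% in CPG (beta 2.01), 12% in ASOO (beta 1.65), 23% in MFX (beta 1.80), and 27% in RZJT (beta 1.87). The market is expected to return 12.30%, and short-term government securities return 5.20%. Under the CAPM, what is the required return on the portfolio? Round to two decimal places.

β_P = Σ w_i β_i = 0.25×1.01 + 0.13×2.01 + 0.12×1.65 + 0.23×1.80 + 0.27×1.87 = 1.6307
MRP = 12.30% − 5.20% = 7.10%
E(R_P) = R_f + β_P × MRP = 5.20% + 1.6307 × 7.10% = 16.78%

16.78%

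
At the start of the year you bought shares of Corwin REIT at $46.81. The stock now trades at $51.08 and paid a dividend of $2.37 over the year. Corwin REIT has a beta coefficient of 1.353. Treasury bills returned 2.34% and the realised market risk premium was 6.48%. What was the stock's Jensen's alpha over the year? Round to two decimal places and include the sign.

Realised HPR = (P1 + D1 − P0) / P0 = (51.08 + 2.37 − 46.81) / 46.81 = 6.64 / 46.81 = 14.1850%
CAPM required = R_f + β·MRP = 2.34% + 1.353 × 6.48% = 11.10744%
α = realised − required = 14.1850% − 11.10744% = +3.08%

+3.08%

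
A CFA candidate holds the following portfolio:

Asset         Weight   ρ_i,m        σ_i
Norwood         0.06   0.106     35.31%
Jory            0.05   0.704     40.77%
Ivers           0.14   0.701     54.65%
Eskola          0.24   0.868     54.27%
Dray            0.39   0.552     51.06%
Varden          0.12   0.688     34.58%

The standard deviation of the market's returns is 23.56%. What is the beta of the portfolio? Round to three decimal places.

1.366

β_Norwood = 0.106 × 35.31% / 23.56% = 0.1589
β_Jory = 0.704 × 40.77% / 23.56% = 1.2183
β_Ivers = 0.701 × 54.65% / 23.56% = 1.6260
β_Eskola = 0.868 × 54.27% / 23.56% = 1.9994
β_Dray = 0.552 × 51.06% / 23.56% = 1.1963
β_Varden = 0.688 × 34.58% / 23.56% = 1.0098
β_P = Σ w_i β_i = 0.06×0.1589 + 0.05×1.2183 + 0.14×1.6260 + 0.24×1.9994 + 0.39×1.1963 + 0.12×1.0098 = 1.3657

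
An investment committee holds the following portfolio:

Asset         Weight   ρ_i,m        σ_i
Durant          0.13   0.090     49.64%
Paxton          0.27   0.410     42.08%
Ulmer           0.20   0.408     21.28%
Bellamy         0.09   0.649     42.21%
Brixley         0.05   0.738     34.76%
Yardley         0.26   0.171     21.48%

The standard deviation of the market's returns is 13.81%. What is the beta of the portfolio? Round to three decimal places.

β_Durant = 0.090 × 49.64% / 13.81% = 0.3235
β_Paxton = 0.410 × 42.08% / 13.81% = 1.2493
β_Ulmer = 0.408 × 21.28% / 13.81% = 0.6287
β_Bellamy = 0.649 × 42.21% / 13.81% = 1.9837
β_Brixley = 0.738 × 34.76% / 13.81% = 1.8576
β_Yardley = 0.171 × 21.48% / 13.81% = 0.2660
β_P = Σ w_i β_i = 0.13×0.3235 + 0.27×1.2493 + 0.20×0.6287 + 0.09×1.9837 + 0.05×1.8576 + 0.26×0.2660 = 0.8457

0.846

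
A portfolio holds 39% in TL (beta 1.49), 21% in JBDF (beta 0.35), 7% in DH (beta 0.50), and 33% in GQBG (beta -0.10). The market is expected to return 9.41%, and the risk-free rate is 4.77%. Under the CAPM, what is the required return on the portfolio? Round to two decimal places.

β_P = Σ w_i β_i = 0.39×1.49 + 0.21×0.35 + 0.07×0.50 + 0.33×-0.10 = 0.6566
MRP = 9.41% − 4.77% = 4.64%
E(R_P) = R_f + β_P × MRP = 4.77% + 0.6566 × 4.64% = 7.82%

7.82%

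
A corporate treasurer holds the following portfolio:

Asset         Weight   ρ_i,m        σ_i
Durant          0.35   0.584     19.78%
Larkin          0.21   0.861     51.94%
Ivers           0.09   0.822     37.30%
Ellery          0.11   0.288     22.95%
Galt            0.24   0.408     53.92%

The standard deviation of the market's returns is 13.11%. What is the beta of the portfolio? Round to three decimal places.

1.693

β_Durant = 0.584 × 19.78% / 13.11% = 0.8811
β_Larkin = 0.861 × 51.94% / 13.11% = 3.4112
β_Ivers = 0.822 × 37.30% / 13.11% = 2.3387
β_Ellery = 0.288 × 22.95% / 13.11% = 0.5042
β_Galt = 0.408 × 53.92% / 13.11% = 1.6781
β_P = Σ w_i β_i = 0.35×0.8811 + 0.21×3.4112 + 0.09×2.3387 + 0.11×0.5042 + 0.24×1.6781 = 1.6934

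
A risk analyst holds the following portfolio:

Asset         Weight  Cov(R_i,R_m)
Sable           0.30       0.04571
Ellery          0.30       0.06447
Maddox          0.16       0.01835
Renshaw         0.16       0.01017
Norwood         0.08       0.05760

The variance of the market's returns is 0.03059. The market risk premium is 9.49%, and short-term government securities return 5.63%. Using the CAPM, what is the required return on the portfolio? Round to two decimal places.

β_Sable = 0.04571 / 0.03059 = 1.4943
β_Ellery = 0.06447 / 0.03059 = 2.1076
β_Maddox = 0.01835 / 0.03059 = 0.5999
β_Renshaw = 0.01017 / 0.03059 = 0.3325
β_Norwood = 0.05760 / 0.03059 = 1.8830
β_P = Σ w_i β_i = 0.30×1.4943 + 0.30×2.1076 + 0.16×0.5999 + 0.16×0.3325 + 0.08×1.8830 = 1.3804
E(R_P) = R_f + β_P × MRP = 5.63% + 1.3804 × 9.49% = 18.73%

18.73%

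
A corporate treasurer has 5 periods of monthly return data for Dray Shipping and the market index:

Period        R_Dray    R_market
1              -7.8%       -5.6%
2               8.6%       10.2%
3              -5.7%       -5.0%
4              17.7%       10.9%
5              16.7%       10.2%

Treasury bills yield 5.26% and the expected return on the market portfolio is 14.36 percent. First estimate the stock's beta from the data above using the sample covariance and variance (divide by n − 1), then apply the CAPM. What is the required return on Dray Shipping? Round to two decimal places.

17.52%

Mean R_i = (-7.8 + 8.6 − 5.7 + 17.7 + 16.7) / 5 = 5.9000%
Mean R_m = (-5.6 + 10.2 − 5.0 + 10.9 + 10.2) / 5 = 4.1400%
Σ(R_i − R̄_i)(R_m − R̄_m) = 401.0400  ⇒  Cov = 401.0400 / 4 = 100.2600
Σ(R_m − R̄_m)² = 297.5520  ⇒  Var(R_m) = 297.5520 / 4 = 74.3880
β = Cov / Var(R_m) = 100.2600 / 74.3880 = 1.3478
MRP = 14.36% − 5.26% = 9.10%
E(R) = R_f + β × MRP = 5.26% + 1.3478 × 9.10% = 17.52%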